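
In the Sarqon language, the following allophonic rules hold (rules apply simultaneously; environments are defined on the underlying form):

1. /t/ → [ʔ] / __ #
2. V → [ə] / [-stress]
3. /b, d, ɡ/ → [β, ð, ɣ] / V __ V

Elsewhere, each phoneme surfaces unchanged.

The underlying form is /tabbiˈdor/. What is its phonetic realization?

/t/ — word-initial; rule 1 does not apply here → [t].
/a/ — between /t/ and /b/, in an unstressed syllable — surfaces as [ə] (rule 2).
/b/ (between /a/ and /b/): rule 3 targets it, but not between two vowels → unchanged [b].
/b/ (between /b/ and /i/) fails the environment for rule 3, so it stays [b].
Rule 2 applies to /i/ (between /b/ and /d/: in an unstressed syllable) → [ə].
/d/ (between /i/ and /o/) occurs between two vowels → [ð] by rule 3.
/o/ (between /d/ and /r/) is in the target of rule 2 but the environment (in an unstressed syllable) is not met → [o].
/r/ stays [r].

[təbbəˈðor]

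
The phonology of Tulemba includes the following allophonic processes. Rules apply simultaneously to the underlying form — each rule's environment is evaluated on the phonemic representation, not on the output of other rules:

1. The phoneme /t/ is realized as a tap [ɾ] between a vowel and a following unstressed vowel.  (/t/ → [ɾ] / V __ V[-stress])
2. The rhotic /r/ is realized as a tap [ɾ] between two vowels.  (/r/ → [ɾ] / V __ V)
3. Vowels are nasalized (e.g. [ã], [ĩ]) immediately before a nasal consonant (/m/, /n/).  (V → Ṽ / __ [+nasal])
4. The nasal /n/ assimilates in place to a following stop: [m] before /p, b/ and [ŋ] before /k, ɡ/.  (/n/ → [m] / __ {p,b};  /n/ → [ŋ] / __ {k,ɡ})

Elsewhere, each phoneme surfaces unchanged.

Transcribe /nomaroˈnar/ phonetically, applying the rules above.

/n/ (word-initial) fails the environment for rule 4, so it stays [n].
/o/ (between /n/ and /m/) occurs before a nasal consonant → [õ] by rule 3.
/m/ (between /o/ and /a/) is unaffected → [m].
/a/ (between /m/ and /r/): rule 3 targets it, but not before a nasal consonant → unchanged [a].
/r/ — between /a/ and /o/, between two vowels — surfaces as [ɾ] (rule 2).
Rule 3 applies to /o/ (between /r/ and /n/: before a nasal consonant) → [õ].
/n/ — between /o/ and /a/; rule 4 does not apply here → [n].
/a/ (between /n/ and /r/) is in the target of rule 3 but the environment (before a nasal consonant) is not met → [a].
/r/ (word-final) fails the environment for rule 2, so it stays [r].

[nõmaɾõˈnar]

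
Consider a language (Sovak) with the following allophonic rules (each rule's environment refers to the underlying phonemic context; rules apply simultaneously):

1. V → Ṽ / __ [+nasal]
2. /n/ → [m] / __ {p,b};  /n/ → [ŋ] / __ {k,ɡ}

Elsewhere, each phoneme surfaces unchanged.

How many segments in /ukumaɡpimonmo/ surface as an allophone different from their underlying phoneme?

3

Segments that undergo a rule: /u/ → [ũ] (rule 1); /i/ → [ĩ] (rule 1); /o/ → [õ] (rule 1).
All other segments surface unchanged.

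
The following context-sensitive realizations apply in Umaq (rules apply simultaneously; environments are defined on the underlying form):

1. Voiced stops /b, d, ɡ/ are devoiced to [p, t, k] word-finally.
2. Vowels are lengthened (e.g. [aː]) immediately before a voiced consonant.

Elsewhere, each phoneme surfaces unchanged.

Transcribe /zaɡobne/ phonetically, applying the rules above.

/z/ — not in any rule's target class → [z].
/a/ (between /z/ and /ɡ/) occurs before a voiced consonant → [aː] by rule 2.
/ɡ/ (between /a/ and /o/) is in the target of rule 1 but the environment (word-finally) is not met → [ɡ].
/o/ (between /ɡ/ and /b/): before a voiced consonant, so rule 2 applies → [oː].
/b/ (between /o/ and /n/): rule 1 targets it, but not word-finally → unchanged [b].
/n/ (between /b/ and /e/): no rule targets it → [n].
/e/ (word-final): rule 2 targets it, but not before a voiced consonant → unchanged [e].

[zaːɡoːbne]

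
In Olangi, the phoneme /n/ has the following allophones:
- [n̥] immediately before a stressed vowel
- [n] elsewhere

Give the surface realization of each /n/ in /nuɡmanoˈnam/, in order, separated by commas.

Occurrence 1 (position 1): no conditioning environment matches → elsewhere allophone [n].
Occurrence 2 (position 6): no conditioning environment matches → elsewhere allophone [n].
Occurrence 3 (position 8): immediately before a stressed vowel → [n̥].

[n], [n], [n̥]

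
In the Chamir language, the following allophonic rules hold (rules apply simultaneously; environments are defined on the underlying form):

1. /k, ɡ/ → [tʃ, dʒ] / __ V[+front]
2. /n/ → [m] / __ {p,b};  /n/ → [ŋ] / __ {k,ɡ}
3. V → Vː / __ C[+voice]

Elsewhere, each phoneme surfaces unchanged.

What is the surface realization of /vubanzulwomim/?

[vuːbaːnzuːlwoːmiːm]

/v/ — not in any rule's target class → [v].
/u/ meets the environment for rule 3 (before a voiced consonant) → [uː].
/b/ stays [b].
/a/ (between /b/ and /n/) occurs before a voiced consonant → [aː] by rule 3.
/n/ — between /a/ and /z/; rule 2 does not apply here → [n].
/z/ (between /n/ and /u/) is unaffected → [z].
/u/ (between /z/ and /l/) occurs before a voiced consonant → [uː] by rule 3.
/l/ stays [l].
/w/ — not in any rule's target class → [w].
/o/ (between /w/ and /m/) occurs before a voiced consonant → [oː] by rule 3.
/m/ (between /o/ and /i/): no rule targets it → [m].
/i/ meets the environment for rule 3 (before a voiced consonant) → [iː].
/m/ (word-final) is unaffected → [m].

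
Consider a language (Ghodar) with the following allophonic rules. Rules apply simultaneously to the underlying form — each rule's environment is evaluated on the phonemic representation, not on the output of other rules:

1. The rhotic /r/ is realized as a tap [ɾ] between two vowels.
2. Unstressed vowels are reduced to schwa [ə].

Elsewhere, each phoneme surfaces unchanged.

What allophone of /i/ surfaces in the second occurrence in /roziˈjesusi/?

[ə]

Rule 2 applies to /i/ (word-final: in an unstressed syllable) → [ə].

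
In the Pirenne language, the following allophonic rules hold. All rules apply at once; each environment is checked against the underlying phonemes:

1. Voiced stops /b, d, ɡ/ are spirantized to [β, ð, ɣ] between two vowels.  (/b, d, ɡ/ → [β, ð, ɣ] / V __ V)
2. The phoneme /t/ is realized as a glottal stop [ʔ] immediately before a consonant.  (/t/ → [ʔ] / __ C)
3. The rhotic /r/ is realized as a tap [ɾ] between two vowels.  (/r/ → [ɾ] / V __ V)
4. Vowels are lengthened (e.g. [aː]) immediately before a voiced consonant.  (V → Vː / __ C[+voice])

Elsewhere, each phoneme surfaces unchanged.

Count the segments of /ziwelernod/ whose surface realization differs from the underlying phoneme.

Segments that undergo a rule: /i/ → [iː] (rule 4); /e/ → [eː] (rule 4); /e/ → [eː] (rule 4); /o/ → [oː] (rule 4).
All other segments surface unchanged.

4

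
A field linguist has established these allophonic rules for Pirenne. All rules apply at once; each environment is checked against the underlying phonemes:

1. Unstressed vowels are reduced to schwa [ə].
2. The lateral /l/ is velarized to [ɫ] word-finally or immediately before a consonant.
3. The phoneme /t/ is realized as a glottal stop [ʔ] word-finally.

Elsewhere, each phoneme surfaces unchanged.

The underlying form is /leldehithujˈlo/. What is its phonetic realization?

[ləɫdəhəthəjˈlo]

/l/ — word-initial; rule 2 does not apply here → [l].
/e/ — between /l/ and /l/, in an unstressed syllable — surfaces as [ə] (rule 1).
/l/ — between /e/ and /d/, word-finally or immediately before a consonant — surfaces as [ɫ] (rule 2).
/e/ meets the environment for rule 1 (in an unstressed syllable) → [ə].
/i/ — between /h/ and /t/, in an unstressed syllable — surfaces as [ə] (rule 1).
/t/ (between /i/ and /h/) is in the target of rule 3 but the environment (word-finally) is not met → [t].
/u/ (between /h/ and /j/): in an unstressed syllable, so rule 1 applies → [ə].
/l/ — between /j/ and /o/; rule 2 does not apply here → [l].
/o/ (word-final): rule 1 targets it, but not in an unstressed syllable → unchanged [o].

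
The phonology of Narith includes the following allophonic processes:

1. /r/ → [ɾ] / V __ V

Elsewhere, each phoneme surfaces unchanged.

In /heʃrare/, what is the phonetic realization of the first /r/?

/r/ — between /ʃ/ and /a/; rule 1 does not apply here → [r].

[r]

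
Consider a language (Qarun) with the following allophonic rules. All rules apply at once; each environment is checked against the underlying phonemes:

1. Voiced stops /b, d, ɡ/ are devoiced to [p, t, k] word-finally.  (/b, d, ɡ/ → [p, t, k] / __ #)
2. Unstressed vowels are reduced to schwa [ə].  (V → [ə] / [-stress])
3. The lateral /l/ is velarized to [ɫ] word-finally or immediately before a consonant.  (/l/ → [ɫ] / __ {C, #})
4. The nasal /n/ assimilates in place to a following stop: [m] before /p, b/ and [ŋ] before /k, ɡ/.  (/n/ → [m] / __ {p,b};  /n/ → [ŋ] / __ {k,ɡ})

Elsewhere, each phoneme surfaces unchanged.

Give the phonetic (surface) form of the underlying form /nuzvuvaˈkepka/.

[nəzvəvəˈkepkə]

/n/ (word-initial): rule 4 targets it, but not before a labial or velar stop → unchanged [n].
/u/ (between /n/ and /z/) occurs in an unstressed syllable → [ə] by rule 2.
/z/ — not in any rule's target class → [z].
/v/ stays [v].
/u/ — between /v/ and /v/, in an unstressed syllable — surfaces as [ə] (rule 2).
/v/ (between /u/ and /a/): no rule targets it → [v].
/a/ — between /v/ and /k/, in an unstressed syllable — surfaces as [ə] (rule 2).
/k/ — not in any rule's target class → [k].
/e/ (between /k/ and /p/) is in the target of rule 2 but the environment (in an unstressed syllable) is not met → [e].
/p/ stays [p].
/k/ stays [k].
/a/ (word-final) occurs in an unstressed syllable → [ə] by rule 2.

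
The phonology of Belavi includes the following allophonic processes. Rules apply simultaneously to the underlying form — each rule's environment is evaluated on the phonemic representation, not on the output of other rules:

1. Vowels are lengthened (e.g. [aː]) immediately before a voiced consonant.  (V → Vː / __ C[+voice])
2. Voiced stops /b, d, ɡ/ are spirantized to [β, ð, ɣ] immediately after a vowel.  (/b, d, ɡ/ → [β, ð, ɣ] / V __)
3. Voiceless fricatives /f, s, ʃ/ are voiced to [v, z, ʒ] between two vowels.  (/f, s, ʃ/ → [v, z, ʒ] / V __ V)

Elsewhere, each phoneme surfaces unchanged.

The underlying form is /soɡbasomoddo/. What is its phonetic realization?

[soːɣbazoːmoːðdo]

/s/ (word-initial) fails the environment for rule 3, so it stays [s].
/o/ (between /s/ and /ɡ/): before a voiced consonant, so rule 1 applies → [oː].
/ɡ/ (between /o/ and /b/) occurs immediately after a vowel → [ɣ] by rule 2.
/b/ (between /ɡ/ and /a/) fails the environment for rule 2, so it stays [b].
/a/ — between /b/ and /s/; rule 1 does not apply here → [a].
/s/ meets the environment for rule 3 (between two vowels) → [z].
/o/ meets the environment for rule 1 (before a voiced consonant) → [oː].
/m/ stays [m].
Rule 1 applies to /o/ (between /m/ and /d/: before a voiced consonant) → [oː].
/d/ meets the environment for rule 2 (immediately after a vowel) → [ð].
/d/ (between /d/ and /o/) is in the target of rule 2 but the environment (immediately after a vowel) is not met → [d].
/o/ (word-final) is in the target of rule 1 but the environment (before a voiced consonant) is not met → [o].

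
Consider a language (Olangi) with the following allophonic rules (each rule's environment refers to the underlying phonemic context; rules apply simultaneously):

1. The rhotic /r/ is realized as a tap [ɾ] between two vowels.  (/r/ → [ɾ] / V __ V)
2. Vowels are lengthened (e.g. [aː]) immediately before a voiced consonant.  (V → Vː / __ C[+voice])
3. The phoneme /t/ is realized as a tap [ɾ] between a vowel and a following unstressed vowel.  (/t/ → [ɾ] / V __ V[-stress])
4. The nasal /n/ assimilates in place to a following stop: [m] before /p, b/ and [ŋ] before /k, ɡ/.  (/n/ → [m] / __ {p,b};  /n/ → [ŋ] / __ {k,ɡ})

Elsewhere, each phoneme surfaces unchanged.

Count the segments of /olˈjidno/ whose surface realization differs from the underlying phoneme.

Segments that undergo a rule: /o/ → [oː] (rule 2); /i/ → [iː] (rule 2).
All other segments surface unchanged.

2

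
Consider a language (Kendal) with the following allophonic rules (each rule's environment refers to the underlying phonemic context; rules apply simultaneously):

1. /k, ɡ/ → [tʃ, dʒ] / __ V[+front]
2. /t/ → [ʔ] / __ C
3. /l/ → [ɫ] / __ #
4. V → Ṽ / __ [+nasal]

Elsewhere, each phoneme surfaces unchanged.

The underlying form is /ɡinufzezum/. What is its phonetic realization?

[dʒĩnufzezũm]

/ɡ/ — word-initial, before a front vowel — surfaces as [dʒ] (rule 1).
/i/ (between /ɡ/ and /n/): before a nasal consonant, so rule 4 applies → [ĩ].
/n/ stays [n].
/u/ — between /n/ and /f/; rule 4 does not apply here → [u].
/f/ (between /u/ and /z/) is unaffected → [f].
/z/ — not in any rule's target class → [z].
/e/ (between /z/ and /z/) is in the target of rule 4 but the environment (before a nasal consonant) is not met → [e].
/z/ (between /e/ and /u/) is unaffected → [z].
Rule 4 applies to /u/ (between /z/ and /m/: before a nasal consonant) → [ũ].
/m/ (word-final): no rule targets it → [m].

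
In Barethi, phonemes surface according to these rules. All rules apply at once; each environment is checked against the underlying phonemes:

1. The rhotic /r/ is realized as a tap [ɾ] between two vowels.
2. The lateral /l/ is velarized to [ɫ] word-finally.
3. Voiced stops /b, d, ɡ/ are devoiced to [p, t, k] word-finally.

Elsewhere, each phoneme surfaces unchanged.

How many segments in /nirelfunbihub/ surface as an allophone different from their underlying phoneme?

Segments that undergo a rule: /r/ → [ɾ] (rule 1); /b/ → [p] (rule 3).
All other segments surface unchanged.

2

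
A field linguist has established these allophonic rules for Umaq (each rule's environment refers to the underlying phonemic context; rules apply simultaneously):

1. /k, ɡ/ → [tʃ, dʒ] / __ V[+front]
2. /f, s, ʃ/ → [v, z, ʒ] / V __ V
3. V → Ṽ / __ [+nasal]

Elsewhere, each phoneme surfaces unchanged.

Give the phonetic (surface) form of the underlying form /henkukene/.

[hẽnkutʃẽne]

/h/ stays [h].
Rule 3 applies to /e/ (between /h/ and /n/: before a nasal consonant) → [ẽ].
/n/ (between /e/ and /k/) is unaffected → [n].
/k/ (between /n/ and /u/) is in the target of rule 1 but the environment (before a front vowel) is not met → [k].
/u/ — between /k/ and /k/; rule 3 does not apply here → [u].
/k/ — between /u/ and /e/, before a front vowel — surfaces as [tʃ] (rule 1).
Rule 3 applies to /e/ (between /k/ and /n/: before a nasal consonant) → [ẽ].
/n/ (between /e/ and /e/) is unaffected → [n].
/e/ — word-final; rule 3 does not apply here → [e].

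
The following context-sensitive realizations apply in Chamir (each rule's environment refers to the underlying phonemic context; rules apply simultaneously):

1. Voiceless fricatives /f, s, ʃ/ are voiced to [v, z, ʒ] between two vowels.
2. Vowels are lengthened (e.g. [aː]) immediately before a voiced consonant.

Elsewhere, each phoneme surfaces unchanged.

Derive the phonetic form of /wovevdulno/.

/w/ stays [w].
/o/ meets the environment for rule 2 (before a voiced consonant) → [oː].
/v/ (between /o/ and /e/): no rule targets it → [v].
/e/ — between /v/ and /v/, before a voiced consonant — surfaces as [eː] (rule 2).
/v/ (between /e/ and /d/) is unaffected → [v].
/d/ — not in any rule's target class → [d].
/u/ — between /d/ and /l/, before a voiced consonant — surfaces as [uː] (rule 2).
/l/ (between /u/ and /n/): no rule targets it → [l].
/n/ — not in any rule's target class → [n].
/o/ — word-final; rule 2 does not apply here → [o].

[woːveːvduːlno]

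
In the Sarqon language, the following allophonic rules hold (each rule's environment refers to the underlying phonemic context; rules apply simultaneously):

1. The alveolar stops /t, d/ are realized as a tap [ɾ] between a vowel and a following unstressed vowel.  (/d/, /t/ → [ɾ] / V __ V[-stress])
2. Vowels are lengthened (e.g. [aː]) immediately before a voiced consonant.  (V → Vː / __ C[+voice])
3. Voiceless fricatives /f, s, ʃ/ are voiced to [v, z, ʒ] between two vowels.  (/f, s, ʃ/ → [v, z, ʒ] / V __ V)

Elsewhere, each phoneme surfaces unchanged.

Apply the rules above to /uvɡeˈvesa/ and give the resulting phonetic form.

/u/ — word-initial, before a voiced consonant — surfaces as [uː] (rule 2).
/e/ (between /ɡ/ and /v/): before a voiced consonant, so rule 2 applies → [eː].
/e/ (between /v/ and /s/): rule 2 targets it, but not before a voiced consonant → unchanged [e].
/s/ — between /e/ and /a/, between two vowels — surfaces as [z] (rule 3).
/a/ — word-final; rule 2 does not apply here → [a].

[uːvɡeːˈveza]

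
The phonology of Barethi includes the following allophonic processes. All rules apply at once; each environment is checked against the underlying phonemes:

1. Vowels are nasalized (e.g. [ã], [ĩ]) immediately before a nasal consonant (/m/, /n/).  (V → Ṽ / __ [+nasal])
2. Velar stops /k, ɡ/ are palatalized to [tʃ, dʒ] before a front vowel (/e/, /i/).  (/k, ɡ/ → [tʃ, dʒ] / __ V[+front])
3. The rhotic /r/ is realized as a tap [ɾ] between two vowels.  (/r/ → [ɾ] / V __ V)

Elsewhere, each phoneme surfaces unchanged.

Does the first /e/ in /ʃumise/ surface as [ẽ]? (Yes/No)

/e/ (word-final) fails the environment for rule 1, so it stays [e].
The actual realization is [e], not [ẽ].

No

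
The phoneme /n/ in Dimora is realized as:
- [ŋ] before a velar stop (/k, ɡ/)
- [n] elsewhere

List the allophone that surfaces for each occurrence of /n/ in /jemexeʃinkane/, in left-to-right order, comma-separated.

[ŋ], [n]

Occurrence 1 (position 9): before a velar stop → [ŋ].
Occurrence 2 (position 12): no conditioning environment matches → elsewhere allophone [n].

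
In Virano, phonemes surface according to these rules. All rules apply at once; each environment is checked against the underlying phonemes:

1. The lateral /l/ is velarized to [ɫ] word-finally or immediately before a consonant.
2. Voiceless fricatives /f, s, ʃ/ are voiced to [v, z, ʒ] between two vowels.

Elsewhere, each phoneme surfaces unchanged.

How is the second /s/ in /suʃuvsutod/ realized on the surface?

/s/ (between /v/ and /u/): rule 2 targets it, but not between two vowels → unchanged [s].

[s]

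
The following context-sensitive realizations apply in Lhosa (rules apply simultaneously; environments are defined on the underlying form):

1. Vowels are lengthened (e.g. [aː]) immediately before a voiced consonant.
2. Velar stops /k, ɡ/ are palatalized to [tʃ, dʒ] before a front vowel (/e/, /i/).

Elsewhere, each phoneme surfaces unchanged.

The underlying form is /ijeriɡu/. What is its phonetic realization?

[iːjeːriːɡu]

/i/ (word-initial): before a voiced consonant, so rule 1 applies → [iː].
/j/ — not in any rule's target class → [j].
/e/ (between /j/ and /r/): before a voiced consonant, so rule 1 applies → [eː].
/r/ — not in any rule's target class → [r].
/i/ meets the environment for rule 1 (before a voiced consonant) → [iː].
/ɡ/ — between /i/ and /u/; rule 2 does not apply here → [ɡ].
/u/ (word-final) is in the target of rule 1 but the environment (before a voiced consonant) is not met → [u].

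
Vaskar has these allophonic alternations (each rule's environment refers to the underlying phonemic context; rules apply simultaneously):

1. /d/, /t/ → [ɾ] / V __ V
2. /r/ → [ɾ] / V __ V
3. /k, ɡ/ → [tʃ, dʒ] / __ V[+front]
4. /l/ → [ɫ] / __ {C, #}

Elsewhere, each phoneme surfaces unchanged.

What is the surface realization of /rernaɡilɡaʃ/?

/r/ (word-initial) fails the environment for rule 2, so it stays [r].
/r/ — between /e/ and /n/; rule 2 does not apply here → [r].
/ɡ/ (between /a/ and /i/) occurs before a front vowel → [dʒ] by rule 3.
/l/ — between /i/ and /ɡ/, word-finally or immediately before a consonant — surfaces as [ɫ] (rule 4).
/ɡ/ (between /l/ and /a/): rule 3 targets it, but not before a front vowel → unchanged [ɡ].

[rernadʒiɫɡaʃ]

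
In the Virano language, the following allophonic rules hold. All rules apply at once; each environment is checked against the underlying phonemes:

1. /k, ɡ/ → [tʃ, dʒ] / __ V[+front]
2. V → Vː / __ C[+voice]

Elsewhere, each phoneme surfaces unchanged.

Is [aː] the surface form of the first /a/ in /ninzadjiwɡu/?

/a/ meets the environment for rule 2 (before a voiced consonant) → [aː].
The actual realization is [aː], which matches [aː].

Yes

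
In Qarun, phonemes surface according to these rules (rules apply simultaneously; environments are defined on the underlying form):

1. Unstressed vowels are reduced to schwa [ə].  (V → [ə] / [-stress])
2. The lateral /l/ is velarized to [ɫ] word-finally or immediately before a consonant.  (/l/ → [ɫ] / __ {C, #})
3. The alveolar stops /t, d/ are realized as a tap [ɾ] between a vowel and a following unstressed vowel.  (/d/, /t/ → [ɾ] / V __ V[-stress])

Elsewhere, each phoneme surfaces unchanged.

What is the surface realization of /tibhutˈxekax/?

/t/ — word-initial; rule 3 does not apply here → [t].
/i/ (between /t/ and /b/): in an unstressed syllable, so rule 1 applies → [ə].
/b/ stays [b].
/h/ (between /b/ and /u/): no rule targets it → [h].
/u/ meets the environment for rule 1 (in an unstressed syllable) → [ə].
/t/ (between /u/ and /x/) is in the target of rule 3 but the environment (between a vowel and a following unstressed vowel) is not met → [t].
/x/ — not in any rule's target class → [x].
/e/ (between /x/ and /k/) is in the target of rule 1 but the environment (in an unstressed syllable) is not met → [e].
/k/ — not in any rule's target class → [k].
/a/ (between /k/ and /x/): in an unstressed syllable, so rule 1 applies → [ə].
/x/ (word-final) is unaffected → [x].

[təbhətˈxekəx]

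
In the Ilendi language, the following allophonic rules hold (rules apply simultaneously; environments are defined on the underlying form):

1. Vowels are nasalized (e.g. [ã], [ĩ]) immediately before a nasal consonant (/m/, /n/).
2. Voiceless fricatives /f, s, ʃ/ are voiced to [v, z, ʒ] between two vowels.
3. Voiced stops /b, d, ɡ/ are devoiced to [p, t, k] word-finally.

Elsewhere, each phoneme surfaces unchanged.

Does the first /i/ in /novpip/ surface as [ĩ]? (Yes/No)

No

/i/ (between /p/ and /p/) fails the environment for rule 1, so it stays [i].
The actual realization is [i], not [ĩ].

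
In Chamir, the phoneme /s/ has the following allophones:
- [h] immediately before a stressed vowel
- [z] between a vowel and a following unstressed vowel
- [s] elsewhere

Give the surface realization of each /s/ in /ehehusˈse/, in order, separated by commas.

[s], [h]

Occurrence 1 (position 6): no conditioning environment matches → elsewhere allophone [s].
Occurrence 2 (position 7): immediately before a stressed vowel → [h].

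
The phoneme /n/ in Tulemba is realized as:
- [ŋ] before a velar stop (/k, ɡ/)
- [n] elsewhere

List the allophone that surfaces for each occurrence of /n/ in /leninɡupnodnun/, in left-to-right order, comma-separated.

Occurrence 1 (position 3): no conditioning environment matches → elsewhere allophone [n].
Occurrence 2 (position 5): before a velar stop → [ŋ].
Occurrence 3 (position 9): no conditioning environment matches → elsewhere allophone [n].
Occurrence 4 (position 12): no conditioning environment matches → elsewhere allophone [n].
Occurrence 5 (position 14): no conditioning environment matches → elsewhere allophone [n].

[n], [ŋ], [n], [n], [n]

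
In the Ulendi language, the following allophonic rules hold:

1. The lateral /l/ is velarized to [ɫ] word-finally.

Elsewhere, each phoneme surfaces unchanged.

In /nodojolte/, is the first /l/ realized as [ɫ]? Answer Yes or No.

No

/l/ (between /o/ and /t/) fails the environment for rule 1, so it stays [l].
The actual realization is [l], not [ɫ].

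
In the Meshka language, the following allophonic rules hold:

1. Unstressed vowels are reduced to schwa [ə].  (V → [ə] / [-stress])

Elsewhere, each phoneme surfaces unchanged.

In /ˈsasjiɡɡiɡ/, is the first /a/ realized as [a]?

Yes

/a/ (between /s/ and /s/) fails the environment for rule 1, so it stays [a].
The actual realization is [a], which matches [a].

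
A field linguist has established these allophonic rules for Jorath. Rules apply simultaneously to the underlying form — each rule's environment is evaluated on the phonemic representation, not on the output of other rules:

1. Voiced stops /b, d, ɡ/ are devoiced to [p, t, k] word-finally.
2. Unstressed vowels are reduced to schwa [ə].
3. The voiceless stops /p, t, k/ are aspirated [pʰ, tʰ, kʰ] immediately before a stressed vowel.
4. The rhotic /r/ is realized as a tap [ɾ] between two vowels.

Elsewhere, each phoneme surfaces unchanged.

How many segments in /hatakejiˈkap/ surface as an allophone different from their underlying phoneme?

5

Segments that undergo a rule: /a/ → [ə] (rule 2); /a/ → [ə] (rule 2); /e/ → [ə] (rule 2); /i/ → [ə] (rule 2); /k/ → [kʰ] (rule 3).
All other segments surface unchanged.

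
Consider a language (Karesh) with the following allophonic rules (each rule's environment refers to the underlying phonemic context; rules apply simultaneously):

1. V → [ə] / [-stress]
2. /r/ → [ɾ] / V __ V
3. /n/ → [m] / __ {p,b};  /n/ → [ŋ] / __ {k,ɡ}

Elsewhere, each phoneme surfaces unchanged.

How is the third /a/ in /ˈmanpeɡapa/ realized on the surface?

[ə]

Rule 1 applies to /a/ (word-final: in an unstressed syllable) → [ə].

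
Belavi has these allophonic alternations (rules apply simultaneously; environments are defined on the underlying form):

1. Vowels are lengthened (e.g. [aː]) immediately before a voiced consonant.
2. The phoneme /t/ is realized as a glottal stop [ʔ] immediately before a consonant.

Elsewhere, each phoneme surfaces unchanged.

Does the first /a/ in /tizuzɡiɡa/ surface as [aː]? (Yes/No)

/a/ (word-final) is in the target of rule 1 but the environment (before a voiced consonant) is not met → [a].
The actual realization is [a], not [aː].

No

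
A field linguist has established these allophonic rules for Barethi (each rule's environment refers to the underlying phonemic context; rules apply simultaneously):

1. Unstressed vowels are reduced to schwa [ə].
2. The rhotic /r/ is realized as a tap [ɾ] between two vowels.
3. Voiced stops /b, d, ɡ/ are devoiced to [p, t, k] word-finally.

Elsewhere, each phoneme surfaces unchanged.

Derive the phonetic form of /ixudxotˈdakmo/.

[əxədxətˈdakmə]

/i/ — word-initial, in an unstressed syllable — surfaces as [ə] (rule 1).
/x/ stays [x].
/u/ (between /x/ and /d/) occurs in an unstressed syllable → [ə] by rule 1.
/d/ — between /u/ and /x/; rule 3 does not apply here → [d].
/x/ — not in any rule's target class → [x].
/o/ — between /x/ and /t/, in an unstressed syllable — surfaces as [ə] (rule 1).
/t/ — not in any rule's target class → [t].
/d/ (between /t/ and /a/): rule 3 targets it, but not word-finally → unchanged [d].
/a/ (between /d/ and /k/) fails the environment for rule 1, so it stays [a].
/k/ stays [k].
/m/ (between /k/ and /o/): no rule targets it → [m].
/o/ meets the environment for rule 1 (in an unstressed syllable) → [ə].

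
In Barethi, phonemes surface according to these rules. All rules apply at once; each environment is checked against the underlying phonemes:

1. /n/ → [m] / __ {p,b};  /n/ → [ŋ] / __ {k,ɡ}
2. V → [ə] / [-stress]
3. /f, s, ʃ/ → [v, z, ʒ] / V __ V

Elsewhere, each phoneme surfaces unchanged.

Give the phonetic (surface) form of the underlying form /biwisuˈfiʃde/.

[bəwəzəˈviʃdə]

/i/ (between /b/ and /w/): in an unstressed syllable, so rule 2 applies → [ə].
/i/ (between /w/ and /s/): in an unstressed syllable, so rule 2 applies → [ə].
/s/ (between /i/ and /u/): between two vowels, so rule 3 applies → [z].
/u/ — between /s/ and /f/, in an unstressed syllable — surfaces as [ə] (rule 2).
/f/ — between /u/ and /i/, between two vowels — surfaces as [v] (rule 3).
/i/ (between /f/ and /ʃ/) fails the environment for rule 2, so it stays [i].
/ʃ/ (between /i/ and /d/) is in the target of rule 3 but the environment (between two vowels) is not met → [ʃ].
/e/ (word-final): in an unstressed syllable, so rule 2 applies → [ə].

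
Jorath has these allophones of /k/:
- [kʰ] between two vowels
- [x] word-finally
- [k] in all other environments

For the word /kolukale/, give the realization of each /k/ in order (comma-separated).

[k], [kʰ]

Occurrence 1 (position 1): no conditioning environment matches → elsewhere allophone [k].
Occurrence 2 (position 5): between two vowels → [kʰ].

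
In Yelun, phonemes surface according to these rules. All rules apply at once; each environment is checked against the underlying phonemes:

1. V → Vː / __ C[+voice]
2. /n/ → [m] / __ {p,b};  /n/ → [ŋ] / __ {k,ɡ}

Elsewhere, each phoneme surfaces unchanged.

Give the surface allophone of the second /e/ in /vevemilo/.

[eː]

/e/ (between /v/ and /m/): before a voiced consonant, so rule 1 applies → [eː].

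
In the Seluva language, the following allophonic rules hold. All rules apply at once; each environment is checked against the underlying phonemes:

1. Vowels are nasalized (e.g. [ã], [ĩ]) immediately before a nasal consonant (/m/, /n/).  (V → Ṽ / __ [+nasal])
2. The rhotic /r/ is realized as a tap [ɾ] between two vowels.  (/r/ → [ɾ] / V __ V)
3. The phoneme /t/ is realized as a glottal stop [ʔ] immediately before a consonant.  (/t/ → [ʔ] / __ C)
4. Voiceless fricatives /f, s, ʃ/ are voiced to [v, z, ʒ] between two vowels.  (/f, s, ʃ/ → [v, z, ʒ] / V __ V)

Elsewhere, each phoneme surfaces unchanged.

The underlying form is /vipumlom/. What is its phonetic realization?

[vipũmlõm]

/v/ stays [v].
/i/ (between /v/ and /p/): rule 1 targets it, but not before a nasal consonant → unchanged [i].
/p/ (between /i/ and /u/): no rule targets it → [p].
/u/ (between /p/ and /m/): before a nasal consonant, so rule 1 applies → [ũ].
/m/ stays [m].
/l/ (between /m/ and /o/): no rule targets it → [l].
/o/ (between /l/ and /m/) occurs before a nasal consonant → [õ] by rule 1.
/m/ (word-final): no rule targets it → [m].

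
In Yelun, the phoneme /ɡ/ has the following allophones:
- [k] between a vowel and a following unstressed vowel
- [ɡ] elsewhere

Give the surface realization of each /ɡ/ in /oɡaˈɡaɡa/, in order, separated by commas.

Occurrence 1 (position 2): between a vowel and a following unstressed vowel → [k].
Occurrence 2 (position 4): no conditioning environment matches → elsewhere allophone [ɡ].
Occurrence 3 (position 6): between a vowel and a following unstressed vowel → [k].

[k], [ɡ], [k]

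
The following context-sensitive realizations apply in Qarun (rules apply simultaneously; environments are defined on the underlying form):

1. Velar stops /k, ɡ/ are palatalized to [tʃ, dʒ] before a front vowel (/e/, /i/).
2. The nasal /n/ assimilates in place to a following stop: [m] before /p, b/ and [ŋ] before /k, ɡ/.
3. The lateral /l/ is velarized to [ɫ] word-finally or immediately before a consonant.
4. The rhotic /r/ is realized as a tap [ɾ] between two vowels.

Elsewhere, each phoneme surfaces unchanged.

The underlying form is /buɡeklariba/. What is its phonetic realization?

/b/ — not in any rule's target class → [b].
/u/ (between /b/ and /ɡ/): no rule targets it → [u].
/ɡ/ (between /u/ and /e/) occurs before a front vowel → [dʒ] by rule 1.
/e/ — not in any rule's target class → [e].
/k/ — between /e/ and /l/; rule 1 does not apply here → [k].
/l/ (between /k/ and /a/) fails the environment for rule 3, so it stays [l].
/a/ stays [a].
Rule 4 applies to /r/ (between /a/ and /i/: between two vowels) → [ɾ].
/i/ (between /r/ and /b/) is unaffected → [i].
/b/ (between /i/ and /a/) is unaffected → [b].
/a/ stays [a].

[budʒeklaɾiba]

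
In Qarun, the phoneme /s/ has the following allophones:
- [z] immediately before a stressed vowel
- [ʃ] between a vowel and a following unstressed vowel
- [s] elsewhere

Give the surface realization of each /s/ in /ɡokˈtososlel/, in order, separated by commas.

[ʃ], [s]

Occurrence 1 (position 6): between a vowel and a following unstressed vowel → [ʃ].
Occurrence 2 (position 8): no conditioning environment matches → elsewhere allophone [s].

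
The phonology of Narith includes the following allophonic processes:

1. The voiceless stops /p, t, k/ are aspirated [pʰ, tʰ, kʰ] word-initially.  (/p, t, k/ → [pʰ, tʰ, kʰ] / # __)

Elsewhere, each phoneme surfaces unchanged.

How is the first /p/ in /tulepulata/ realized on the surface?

/p/ — between /e/ and /u/; rule 1 does not apply here → [p].

[p]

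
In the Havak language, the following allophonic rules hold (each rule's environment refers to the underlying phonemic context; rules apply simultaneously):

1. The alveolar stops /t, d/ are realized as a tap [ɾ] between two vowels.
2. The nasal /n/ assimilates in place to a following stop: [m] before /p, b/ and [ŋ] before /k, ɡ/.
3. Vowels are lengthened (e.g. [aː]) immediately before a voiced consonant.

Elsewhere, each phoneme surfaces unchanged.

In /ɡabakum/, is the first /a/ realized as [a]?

/a/ meets the environment for rule 3 (before a voiced consonant) → [aː].
The actual realization is [aː], not [a].

No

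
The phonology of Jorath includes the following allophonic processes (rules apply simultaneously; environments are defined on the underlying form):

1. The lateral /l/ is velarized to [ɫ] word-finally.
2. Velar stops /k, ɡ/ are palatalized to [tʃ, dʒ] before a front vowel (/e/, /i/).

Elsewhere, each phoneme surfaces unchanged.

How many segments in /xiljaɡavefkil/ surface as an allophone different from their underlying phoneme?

2

Segments that undergo a rule: /k/ → [tʃ] (rule 2); /l/ → [ɫ] (rule 1).
All other segments surface unchanged.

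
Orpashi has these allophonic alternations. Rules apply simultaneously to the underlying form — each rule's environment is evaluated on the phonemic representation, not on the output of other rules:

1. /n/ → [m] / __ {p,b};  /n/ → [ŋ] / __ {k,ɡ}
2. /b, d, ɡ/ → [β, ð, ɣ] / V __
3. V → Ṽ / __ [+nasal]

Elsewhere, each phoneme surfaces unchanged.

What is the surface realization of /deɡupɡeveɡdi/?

/d/ (word-initial): rule 2 targets it, but not immediately after a vowel → unchanged [d].
/e/ (between /d/ and /ɡ/): rule 3 targets it, but not before a nasal consonant → unchanged [e].
/ɡ/ (between /e/ and /u/) occurs immediately after a vowel → [ɣ] by rule 2.
/u/ (between /ɡ/ and /p/): rule 3 targets it, but not before a nasal consonant → unchanged [u].
/ɡ/ — between /p/ and /e/; rule 2 does not apply here → [ɡ].
/e/ — between /ɡ/ and /v/; rule 3 does not apply here → [e].
/e/ (between /v/ and /ɡ/) fails the environment for rule 3, so it stays [e].
/ɡ/ — between /e/ and /d/, immediately after a vowel — surfaces as [ɣ] (rule 2).
/d/ (between /ɡ/ and /i/) is in the target of rule 2 but the environment (immediately after a vowel) is not met → [d].
/i/ (word-final) fails the environment for rule 3, so it stays [i].

[deɣupɡeveɣdi]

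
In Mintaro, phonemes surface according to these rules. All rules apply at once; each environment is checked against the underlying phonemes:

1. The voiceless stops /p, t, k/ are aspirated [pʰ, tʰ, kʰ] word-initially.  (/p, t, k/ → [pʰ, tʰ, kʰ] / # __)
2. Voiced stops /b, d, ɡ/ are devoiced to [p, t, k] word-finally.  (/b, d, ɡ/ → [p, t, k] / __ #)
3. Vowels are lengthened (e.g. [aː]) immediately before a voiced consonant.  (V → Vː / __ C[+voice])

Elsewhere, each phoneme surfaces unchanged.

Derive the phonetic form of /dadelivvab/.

/d/ (word-initial): rule 2 targets it, but not word-finally → unchanged [d].
/a/ — between /d/ and /d/, before a voiced consonant — surfaces as [aː] (rule 3).
/d/ — between /a/ and /e/; rule 2 does not apply here → [d].
/e/ (between /d/ and /l/) occurs before a voiced consonant → [eː] by rule 3.
/l/ stays [l].
/i/ meets the environment for rule 3 (before a voiced consonant) → [iː].
/v/ — not in any rule's target class → [v].
/v/ (between /v/ and /a/) is unaffected → [v].
/a/ (between /v/ and /b/): before a voiced consonant, so rule 3 applies → [aː].
/b/ (word-final): word-finally, so rule 2 applies → [p].

[daːdeːliːvvaːp]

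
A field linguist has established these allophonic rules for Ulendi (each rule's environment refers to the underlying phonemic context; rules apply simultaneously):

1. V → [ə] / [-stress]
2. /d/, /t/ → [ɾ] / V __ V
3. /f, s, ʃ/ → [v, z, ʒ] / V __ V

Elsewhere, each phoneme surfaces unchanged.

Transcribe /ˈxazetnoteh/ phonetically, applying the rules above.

/a/ (between /x/ and /z/) is in the target of rule 1 but the environment (in an unstressed syllable) is not met → [a].
/e/ (between /z/ and /t/) occurs in an unstressed syllable → [ə] by rule 1.
/t/ (between /e/ and /n/) fails the environment for rule 2, so it stays [t].
Rule 1 applies to /o/ (between /n/ and /t/: in an unstressed syllable) → [ə].
/t/ (between /o/ and /e/): between two vowels, so rule 2 applies → [ɾ].
/e/ (between /t/ and /h/) occurs in an unstressed syllable → [ə] by rule 1.

[ˈxazətnəɾəh]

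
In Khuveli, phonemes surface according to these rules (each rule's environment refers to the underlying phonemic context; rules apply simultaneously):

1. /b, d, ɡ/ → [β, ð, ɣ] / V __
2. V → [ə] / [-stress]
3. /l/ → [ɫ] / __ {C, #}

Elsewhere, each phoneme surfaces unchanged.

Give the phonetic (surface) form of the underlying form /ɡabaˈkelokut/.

[ɡəβəˈkeləkət]

/ɡ/ (word-initial) fails the environment for rule 1, so it stays [ɡ].
/a/ (between /ɡ/ and /b/) occurs in an unstressed syllable → [ə] by rule 2.
/b/ (between /a/ and /a/) occurs immediately after a vowel → [β] by rule 1.
/a/ (between /b/ and /k/) occurs in an unstressed syllable → [ə] by rule 2.
/k/ (between /a/ and /e/) is unaffected → [k].
/e/ — between /k/ and /l/; rule 2 does not apply here → [e].
/l/ (between /e/ and /o/) is in the target of rule 3 but the environment (word-finally or immediately before a consonant) is not met → [l].
/o/ (between /l/ and /k/): in an unstressed syllable, so rule 2 applies → [ə].
/k/ (between /o/ and /u/): no rule targets it → [k].
/u/ (between /k/ and /t/): in an unstressed syllable, so rule 2 applies → [ə].
/t/ (word-final): no rule targets it → [t].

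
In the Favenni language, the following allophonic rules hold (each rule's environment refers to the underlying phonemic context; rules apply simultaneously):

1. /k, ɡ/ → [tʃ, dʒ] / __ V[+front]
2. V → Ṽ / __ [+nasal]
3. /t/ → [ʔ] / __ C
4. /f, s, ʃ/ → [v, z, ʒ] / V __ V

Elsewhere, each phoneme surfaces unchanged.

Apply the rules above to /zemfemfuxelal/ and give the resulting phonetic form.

[zẽmfẽmfuxelal]

/z/ (word-initial): no rule targets it → [z].
/e/ (between /z/ and /m/): before a nasal consonant, so rule 2 applies → [ẽ].
/m/ stays [m].
/f/ (between /m/ and /e/) is in the target of rule 4 but the environment (between two vowels) is not met → [f].
/e/ — between /f/ and /m/, before a nasal consonant — surfaces as [ẽ] (rule 2).
/m/ (between /e/ and /f/) is unaffected → [m].
/f/ (between /m/ and /u/) is in the target of rule 4 but the environment (between two vowels) is not met → [f].
/u/ (between /f/ and /x/) is in the target of rule 2 but the environment (before a nasal consonant) is not met → [u].
/x/ stays [x].
/e/ (between /x/ and /l/) fails the environment for rule 2, so it stays [e].
/l/ stays [l].
/a/ — between /l/ and /l/; rule 2 does not apply here → [a].
/l/ (word-final): no rule targets it → [l].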